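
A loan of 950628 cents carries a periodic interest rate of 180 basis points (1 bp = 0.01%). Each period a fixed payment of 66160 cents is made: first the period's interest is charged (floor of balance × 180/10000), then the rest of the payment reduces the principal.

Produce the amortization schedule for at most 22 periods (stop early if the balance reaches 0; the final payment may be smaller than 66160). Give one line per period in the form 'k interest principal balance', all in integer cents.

1 17111 49049 901579
2 16228 49932 851647
3 15329 50831 800816
4 14414 51746 749070
5 13483 52677 696393
6 12535 53625 642768
7 11569 54591 588177
8 10587 55573 532604
9 9586 56574 476030
10 8568 57592 418438
11 7531 58629 359809
12 6476 59684 300125
13 5402 60758 239367
14 4308 61852 177515
15 3195 62965 114550
16 2061 64099 50451
17 908 50451 0

1. interest=⌊950628·180/10000⌋=17111; principal=66160-17111=49049; balance=950628-49049=901579
2. interest=⌊901579·180/10000⌋=16228; principal=66160-16228=49932; balance=901579-49932=851647
3. interest=⌊851647·180/10000⌋=15329; principal=66160-15329=50831; balance=851647-50831=800816
4. interest=⌊800816·180/10000⌋=14414; principal=66160-14414=51746; balance=800816-51746=749070
5. interest=⌊749070·180/10000⌋=13483; principal=66160-13483=52677; balance=749070-52677=696393
6. interest=⌊696393·180/10000⌋=12535; principal=66160-12535=53625; balance=696393-53625=642768
7. interest=⌊642768·180/10000⌋=11569; principal=66160-11569=54591; balance=642768-54591=588177
8. interest=⌊588177·180/10000⌋=10587; principal=66160-10587=55573; balance=588177-55573=532604
9. interest=⌊532604·180/10000⌋=9586; principal=66160-9586=56574; balance=532604-56574=476030
10. interest=⌊476030·180/10000⌋=8568; principal=66160-8568=57592; balance=476030-57592=418438
11. interest=⌊418438·180/10000⌋=7531; principal=66160-7531=58629; balance=418438-58629=359809
12. interest=⌊359809·180/10000⌋=6476; principal=66160-6476=59684; balance=359809-59684=300125
13. interest=⌊300125·180/10000⌋=5402; principal=66160-5402=60758; balance=300125-60758=239367
14. interest=⌊239367·180/10000⌋=4308; principal=66160-4308=61852; balance=239367-61852=177515
15. interest=⌊177515·180/10000⌋=3195; principal=66160-3195=62965; balance=177515-62965=114550
16. interest=⌊114550·180/10000⌋=2061; principal=66160-2061=64099; balance=114550-64099=50451
17. interest=⌊50451·180/10000⌋=908; principal=min(66160-908,50451)=50451; balance=50451-50451=0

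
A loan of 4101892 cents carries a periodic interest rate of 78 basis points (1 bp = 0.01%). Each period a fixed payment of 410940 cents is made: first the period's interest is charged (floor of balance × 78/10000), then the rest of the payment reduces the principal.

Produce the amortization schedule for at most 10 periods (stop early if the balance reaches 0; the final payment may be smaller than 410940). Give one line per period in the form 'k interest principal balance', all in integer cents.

1 31994 378946 3722946
2 29038 381902 3341044
3 26060 384880 2956164
4 23058 387882 2568282
5 20032 390908 2177374
6 16983 393957 1783417
7 13910 397030 1386387
8 10813 400127 986260
9 7692 403248 583012
10 4547 406393 176619

1. interest=⌊4101892·78/10000⌋=31994; principal=410940-31994=378946; balance=4101892-378946=3722946
2. interest=⌊3722946·78/10000⌋=29038; principal=410940-29038=381902; balance=3722946-381902=3341044
3. interest=⌊3341044·78/10000⌋=26060; principal=410940-26060=384880; balance=3341044-384880=2956164
4. interest=⌊2956164·78/10000⌋=23058; principal=410940-23058=387882; balance=2956164-387882=2568282
5. interest=⌊2568282·78/10000⌋=20032; principal=410940-20032=390908; balance=2568282-390908=2177374
6. interest=⌊2177374·78/10000⌋=16983; principal=410940-16983=393957; balance=2177374-393957=1783417
7. interest=⌊1783417·78/10000⌋=13910; principal=410940-13910=397030; balance=1783417-397030=1386387
8. interest=⌊1386387·78/10000⌋=10813; principal=410940-10813=400127; balance=1386387-400127=986260
9. interest=⌊986260·78/10000⌋=7692; principal=410940-7692=403248; balance=986260-403248=583012
10. interest=⌊583012·78/10000⌋=4547; principal=410940-4547=406393; balance=583012-406393=176619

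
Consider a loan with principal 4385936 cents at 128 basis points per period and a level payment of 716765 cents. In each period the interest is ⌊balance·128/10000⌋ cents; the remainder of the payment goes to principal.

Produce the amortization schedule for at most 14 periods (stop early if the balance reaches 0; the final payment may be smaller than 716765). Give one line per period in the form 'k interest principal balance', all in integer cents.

1. interest=⌊4385936·128/10000⌋=56139; principal=716765-56139=660626; balance=4385936-660626=3725310
2. interest=⌊3725310·128/10000⌋=47683; principal=716765-47683=669082; balance=3725310-669082=3056228
3. interest=⌊3056228·128/10000⌋=39119; principal=716765-39119=677646; balance=3056228-677646=2378582
4. interest=⌊2378582·128/10000⌋=30445; principal=716765-30445=686320; balance=2378582-686320=1692262
5. interest=⌊1692262·128/10000⌋=21660; principal=716765-21660=695105; balance=1692262-695105=997157
6. interest=⌊997157·128/10000⌋=12763; principal=716765-12763=704002; balance=997157-704002=293155
7. interest=⌊293155·128/10000⌋=3752; principal=min(716765-3752,293155)=293155; balance=293155-293155=0

1 56139 660626 3725310
2 47683 669082 3056228
3 39119 677646 2378582
4 30445 686320 1692262
5 21660 695105 997157
6 12763 704002 293155
7 3752 293155 0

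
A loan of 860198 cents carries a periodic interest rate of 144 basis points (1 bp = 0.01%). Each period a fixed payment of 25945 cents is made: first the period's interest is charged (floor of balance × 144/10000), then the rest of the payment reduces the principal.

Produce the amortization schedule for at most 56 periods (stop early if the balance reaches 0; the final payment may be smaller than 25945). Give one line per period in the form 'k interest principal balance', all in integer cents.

1. interest=⌊860198·144/10000⌋=12386; principal=25945-12386=13559; balance=860198-13559=846639
2. interest=⌊846639·144/10000⌋=12191; principal=25945-12191=13754; balance=846639-13754=832885
3. interest=⌊832885·144/10000⌋=11993; principal=25945-11993=13952; balance=832885-13952=818933
4. interest=⌊818933·144/10000⌋=11792; principal=25945-11792=14153; balance=818933-14153=804780
5. interest=⌊804780·144/10000⌋=11588; principal=25945-11588=14357; balance=804780-14357=790423
6. interest=⌊790423·144/10000⌋=11382; principal=25945-11382=14563; balance=790423-14563=775860
7. interest=⌊775860·144/10000⌋=11172; principal=25945-11172=14773; balance=775860-14773=761087
8. interest=⌊761087·144/10000⌋=10959; principal=25945-10959=14986; balance=761087-14986=746101
9. interest=⌊746101·144/10000⌋=10743; principal=25945-10743=15202; balance=746101-15202=730899
10. interest=⌊730899·144/10000⌋=10524; principal=25945-10524=15421; balance=730899-15421=715478
11. interest=⌊715478·144/10000⌋=10302; principal=25945-10302=15643; balance=715478-15643=699835
12. interest=⌊699835·144/10000⌋=10077; principal=25945-10077=15868; balance=699835-15868=683967
13. interest=⌊683967·144/10000⌋=9849; principal=25945-9849=16096; balance=683967-16096=667871
14. interest=⌊667871·144/10000⌋=9617; principal=25945-9617=16328; balance=667871-16328=651543
15. interest=⌊651543·144/10000⌋=9382; principal=25945-9382=16563; balance=651543-16563=634980
16. interest=⌊634980·144/10000⌋=9143; principal=25945-9143=16802; balance=634980-16802=618178
17. interest=⌊618178·144/10000⌋=8901; principal=25945-8901=17044; balance=618178-17044=601134
18. interest=⌊601134·144/10000⌋=8656; principal=25945-8656=17289; balance=601134-17289=583845
19. interest=⌊583845·144/10000⌋=8407; principal=25945-8407=17538; balance=583845-17538=566307
20. interest=⌊566307·144/10000⌋=8154; principal=25945-8154=17791; balance=566307-17791=548516
21. interest=⌊548516·144/10000⌋=7898; principal=25945-7898=18047; balance=548516-18047=530469
22. interest=⌊530469·144/10000⌋=7638; principal=25945-7638=18307; balance=530469-18307=512162
23. interest=⌊512162·144/10000⌋=7375; principal=25945-7375=18570; balance=512162-18570=493592
24. interest=⌊493592·144/10000⌋=7107; principal=25945-7107=18838; balance=493592-18838=474754
25. interest=⌊474754·144/10000⌋=6836; principal=25945-6836=19109; balance=474754-19109=455645
26. interest=⌊455645·144/10000⌋=6561; principal=25945-6561=19384; balance=455645-19384=436261
27. interest=⌊436261·144/10000⌋=6282; principal=25945-6282=19663; balance=436261-19663=416598
28. interest=⌊416598·144/10000⌋=5999; principal=25945-5999=19946; balance=416598-19946=396652
29. interest=⌊396652·144/10000⌋=5711; principal=25945-5711=20234; balance=396652-20234=376418
30. interest=⌊376418·144/10000⌋=5420; principal=25945-5420=20525; balance=376418-20525=355893
31. interest=⌊355893·144/10000⌋=5124; principal=25945-5124=20821; balance=355893-20821=335072
32. interest=⌊335072·144/10000⌋=4825; principal=25945-4825=21120; balance=335072-21120=313952
33. interest=⌊313952·144/10000⌋=4520; principal=25945-4520=21425; balance=313952-21425=292527
34. interest=⌊292527·144/10000⌋=4212; principal=25945-4212=21733; balance=292527-21733=270794
35. interest=⌊270794·144/10000⌋=3899; principal=25945-3899=22046; balance=270794-22046=248748
36. interest=⌊248748·144/10000⌋=3581; principal=25945-3581=22364; balance=248748-22364=226384
37. interest=⌊226384·144/10000⌋=3259; principal=25945-3259=22686; balance=226384-22686=203698
38. interest=⌊203698·144/10000⌋=2933; principal=25945-2933=23012; balance=203698-23012=180686
39. interest=⌊180686·144/10000⌋=2601; principal=25945-2601=23344; balance=180686-23344=157342
40. interest=⌊157342·144/10000⌋=2265; principal=25945-2265=23680; balance=157342-23680=133662
41. interest=⌊133662·144/10000⌋=1924; principal=25945-1924=24021; balance=133662-24021=109641
42. interest=⌊109641·144/10000⌋=1578; principal=25945-1578=24367; balance=109641-24367=85274
43. interest=⌊85274·144/10000⌋=1227; principal=25945-1227=24718; balance=85274-24718=60556
44. interest=⌊60556·144/10000⌋=872; principal=25945-872=25073; balance=60556-25073=35483
45. interest=⌊35483·144/10000⌋=510; principal=25945-510=25435; balance=35483-25435=10048
46. interest=⌊10048·144/10000⌋=144; principal=min(25945-144,10048)=10048; balance=10048-10048=0

1 12386 13559 846639
2 12191 13754 832885
3 11993 13952 818933
4 11792 14153 804780
5 11588 14357 790423
6 11382 14563 775860
7 11172 14773 761087
8 10959 14986 746101
9 10743 15202 730899
10 10524 15421 715478
11 10302 15643 699835
12 10077 15868 683967
13 9849 16096 667871
14 9617 16328 651543
15 9382 16563 634980
16 9143 16802 618178
17 8901 17044 601134
18 8656 17289 583845
19 8407 17538 566307
20 8154 17791 548516
21 7898 18047 530469
22 7638 18307 512162
23 7375 18570 493592
24 7107 18838 474754
25 6836 19109 455645
26 6561 19384 436261
27 6282 19663 416598
28 5999 19946 396652
29 5711 20234 376418
30 5420 20525 355893
31 5124 20821 335072
32 4825 21120 313952
33 4520 21425 292527
34 4212 21733 270794
35 3899 22046 248748
36 3581 22364 226384
37 3259 22686 203698
38 2933 23012 180686
39 2601 23344 157342
40 2265 23680 133662
41 1924 24021 109641
42 1578 24367 85274
43 1227 24718 60556
44 872 25073 35483
45 510 25435 10048
46 144 10048 0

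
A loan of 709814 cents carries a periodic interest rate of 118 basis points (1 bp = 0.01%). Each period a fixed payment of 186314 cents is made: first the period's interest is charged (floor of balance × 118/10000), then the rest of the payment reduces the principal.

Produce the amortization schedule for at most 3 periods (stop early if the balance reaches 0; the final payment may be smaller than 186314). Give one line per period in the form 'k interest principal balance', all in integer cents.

1. interest=⌊709814·118/10000⌋=8375; principal=186314-8375=177939; balance=709814-177939=531875
2. interest=⌊531875·118/10000⌋=6276; principal=186314-6276=180038; balance=531875-180038=351837
3. interest=⌊351837·118/10000⌋=4151; principal=186314-4151=182163; balance=351837-182163=169674

1 8375 177939 531875
2 6276 180038 351837
3 4151 182163 169674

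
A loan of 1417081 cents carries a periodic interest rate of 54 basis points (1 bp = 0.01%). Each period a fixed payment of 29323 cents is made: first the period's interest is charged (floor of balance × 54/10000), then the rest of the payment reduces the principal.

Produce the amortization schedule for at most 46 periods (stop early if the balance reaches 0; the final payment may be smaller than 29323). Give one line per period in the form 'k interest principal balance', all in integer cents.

1. interest=⌊1417081·54/10000⌋=7652; principal=29323-7652=21671; balance=1417081-21671=1395410
2. interest=⌊1395410·54/10000⌋=7535; principal=29323-7535=21788; balance=1395410-21788=1373622
3. interest=⌊1373622·54/10000⌋=7417; principal=29323-7417=21906; balance=1373622-21906=1351716
4. interest=⌊1351716·54/10000⌋=7299; principal=29323-7299=22024; balance=1351716-22024=1329692
5. interest=⌊1329692·54/10000⌋=7180; principal=29323-7180=22143; balance=1329692-22143=1307549
6. interest=⌊1307549·54/10000⌋=7060; principal=29323-7060=22263; balance=1307549-22263=1285286
7. interest=⌊1285286·54/10000⌋=6940; principal=29323-6940=22383; balance=1285286-22383=1262903
8. interest=⌊1262903·54/10000⌋=6819; principal=29323-6819=22504; balance=1262903-22504=1240399
9. interest=⌊1240399·54/10000⌋=6698; principal=29323-6698=22625; balance=1240399-22625=1217774
10. interest=⌊1217774·54/10000⌋=6575; principal=29323-6575=22748; balance=1217774-22748=1195026
11. interest=⌊1195026·54/10000⌋=6453; principal=29323-6453=22870; balance=1195026-22870=1172156
12. interest=⌊1172156·54/10000⌋=6329; principal=29323-6329=22994; balance=1172156-22994=1149162
13. interest=⌊1149162·54/10000⌋=6205; principal=29323-6205=23118; balance=1149162-23118=1126044
14. interest=⌊1126044·54/10000⌋=6080; principal=29323-6080=23243; balance=1126044-23243=1102801
15. interest=⌊1102801·54/10000⌋=5955; principal=29323-5955=23368; balance=1102801-23368=1079433
16. interest=⌊1079433·54/10000⌋=5828; principal=29323-5828=23495; balance=1079433-23495=1055938
17. interest=⌊1055938·54/10000⌋=5702; principal=29323-5702=23621; balance=1055938-23621=1032317
18. interest=⌊1032317·54/10000⌋=5574; principal=29323-5574=23749; balance=1032317-23749=1008568
19. interest=⌊1008568·54/10000⌋=5446; principal=29323-5446=23877; balance=1008568-23877=984691
20. interest=⌊984691·54/10000⌋=5317; principal=29323-5317=24006; balance=984691-24006=960685
21. interest=⌊960685·54/10000⌋=5187; principal=29323-5187=24136; balance=960685-24136=936549
22. interest=⌊936549·54/10000⌋=5057; principal=29323-5057=24266; balance=936549-24266=912283
23. interest=⌊912283·54/10000⌋=4926; principal=29323-4926=24397; balance=912283-24397=887886
24. interest=⌊887886·54/10000⌋=4794; principal=29323-4794=24529; balance=887886-24529=863357
25. interest=⌊863357·54/10000⌋=4662; principal=29323-4662=24661; balance=863357-24661=838696
26. interest=⌊838696·54/10000⌋=4528; principal=29323-4528=24795; balance=838696-24795=813901
27. interest=⌊813901·54/10000⌋=4395; principal=29323-4395=24928; balance=813901-24928=788973
28. interest=⌊788973·54/10000⌋=4260; principal=29323-4260=25063; balance=788973-25063=763910
29. interest=⌊763910·54/10000⌋=4125; principal=29323-4125=25198; balance=763910-25198=738712
30. interest=⌊738712·54/10000⌋=3989; principal=29323-3989=25334; balance=738712-25334=713378
31. interest=⌊713378·54/10000⌋=3852; principal=29323-3852=25471; balance=713378-25471=687907
32. interest=⌊687907·54/10000⌋=3714; principal=29323-3714=25609; balance=687907-25609=662298
33. interest=⌊662298·54/10000⌋=3576; principal=29323-3576=25747; balance=662298-25747=636551
34. interest=⌊636551·54/10000⌋=3437; principal=29323-3437=25886; balance=636551-25886=610665
35. interest=⌊610665·54/10000⌋=3297; principal=29323-3297=26026; balance=610665-26026=584639
36. interest=⌊584639·54/10000⌋=3157; principal=29323-3157=26166; balance=584639-26166=558473
37. interest=⌊558473·54/10000⌋=3015; principal=29323-3015=26308; balance=558473-26308=532165
38. interest=⌊532165·54/10000⌋=2873; principal=29323-2873=26450; balance=532165-26450=505715
39. interest=⌊505715·54/10000⌋=2730; principal=29323-2730=26593; balance=505715-26593=479122
40. interest=⌊479122·54/10000⌋=2587; principal=29323-2587=26736; balance=479122-26736=452386
41. interest=⌊452386·54/10000⌋=2442; principal=29323-2442=26881; balance=452386-26881=425505
42. interest=⌊425505·54/10000⌋=2297; principal=29323-2297=27026; balance=425505-27026=398479
43. interest=⌊398479·54/10000⌋=2151; principal=29323-2151=27172; balance=398479-27172=371307
44. interest=⌊371307·54/10000⌋=2005; principal=29323-2005=27318; balance=371307-27318=343989
45. interest=⌊343989·54/10000⌋=1857; principal=29323-1857=27466; balance=343989-27466=316523
46. interest=⌊316523·54/10000⌋=1709; principal=29323-1709=27614; balance=316523-27614=288909

1 7652 21671 1395410
2 7535 21788 1373622
3 7417 21906 1351716
4 7299 22024 1329692
5 7180 22143 1307549
6 7060 22263 1285286
7 6940 22383 1262903
8 6819 22504 1240399
9 6698 22625 1217774
10 6575 22748 1195026
11 6453 22870 1172156
12 6329 22994 1149162
13 6205 23118 1126044
14 6080 23243 1102801
15 5955 23368 1079433
16 5828 23495 1055938
17 5702 23621 1032317
18 5574 23749 1008568
19 5446 23877 984691
20 5317 24006 960685
21 5187 24136 936549
22 5057 24266 912283
23 4926 24397 887886
24 4794 24529 863357
25 4662 24661 838696
26 4528 24795 813901
27 4395 24928 788973
28 4260 25063 763910
29 4125 25198 738712
30 3989 25334 713378
31 3852 25471 687907
32 3714 25609 662298
33 3576 25747 636551
34 3437 25886 610665
35 3297 26026 584639
36 3157 26166 558473
37 3015 26308 532165
38 2873 26450 505715
39 2730 26593 479122
40 2587 26736 452386
41 2442 26881 425505
42 2297 27026 398479
43 2151 27172 371307
44 2005 27318 343989
45 1857 27466 316523
46 1709 27614 288909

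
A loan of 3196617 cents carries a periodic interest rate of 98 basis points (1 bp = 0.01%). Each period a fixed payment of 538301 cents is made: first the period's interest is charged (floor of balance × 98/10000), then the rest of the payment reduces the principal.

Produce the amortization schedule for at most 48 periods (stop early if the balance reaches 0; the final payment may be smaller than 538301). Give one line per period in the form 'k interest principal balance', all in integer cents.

1. interest=⌊3196617·98/10000⌋=31326; principal=538301-31326=506975; balance=3196617-506975=2689642
2. interest=⌊2689642·98/10000⌋=26358; principal=538301-26358=511943; balance=2689642-511943=2177699
3. interest=⌊2177699·98/10000⌋=21341; principal=538301-21341=516960; balance=2177699-516960=1660739
4. interest=⌊1660739·98/10000⌋=16275; principal=538301-16275=522026; balance=1660739-522026=1138713
5. interest=⌊1138713·98/10000⌋=11159; principal=538301-11159=527142; balance=1138713-527142=611571
6. interest=⌊611571·98/10000⌋=5993; principal=538301-5993=532308; balance=611571-532308=79263
7. interest=⌊79263·98/10000⌋=776; principal=min(538301-776,79263)=79263; balance=79263-79263=0

1 31326 506975 2689642
2 26358 511943 2177699
3 21341 516960 1660739
4 16275 522026 1138713
5 11159 527142 611571
6 5993 532308 79263
7 776 79263 0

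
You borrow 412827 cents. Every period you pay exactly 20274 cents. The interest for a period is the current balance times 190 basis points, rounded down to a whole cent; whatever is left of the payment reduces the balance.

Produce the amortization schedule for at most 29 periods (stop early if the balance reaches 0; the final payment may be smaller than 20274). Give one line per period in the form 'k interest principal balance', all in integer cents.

1 7843 12431 400396
2 7607 12667 387729
3 7366 12908 374821
4 7121 13153 361668
5 6871 13403 348265
6 6617 13657 334608
7 6357 13917 320691
8 6093 14181 306510
9 5823 14451 292059
10 5549 14725 277334
11 5269 15005 262329
12 4984 15290 247039
13 4693 15581 231458
14 4397 15877 215581
15 4096 16178 199403
16 3788 16486 182917
17 3475 16799 166118
18 3156 17118 149000
19 2831 17443 131557
20 2499 17775 113782
21 2161 18113 95669
22 1817 18457 77212
23 1467 18807 58405
24 1109 19165 39240
25 745 19529 19711
26 374 19711 0

1. interest=⌊412827·190/10000⌋=7843; principal=20274-7843=12431; balance=412827-12431=400396
2. interest=⌊400396·190/10000⌋=7607; principal=20274-7607=12667; balance=400396-12667=387729
3. interest=⌊387729·190/10000⌋=7366; principal=20274-7366=12908; balance=387729-12908=374821
4. interest=⌊374821·190/10000⌋=7121; principal=20274-7121=13153; balance=374821-13153=361668
5. interest=⌊361668·190/10000⌋=6871; principal=20274-6871=13403; balance=361668-13403=348265
6. interest=⌊348265·190/10000⌋=6617; principal=20274-6617=13657; balance=348265-13657=334608
7. interest=⌊334608·190/10000⌋=6357; principal=20274-6357=13917; balance=334608-13917=320691
8. interest=⌊320691·190/10000⌋=6093; principal=20274-6093=14181; balance=320691-14181=306510
9. interest=⌊306510·190/10000⌋=5823; principal=20274-5823=14451; balance=306510-14451=292059
10. interest=⌊292059·190/10000⌋=5549; principal=20274-5549=14725; balance=292059-14725=277334
11. interest=⌊277334·190/10000⌋=5269; principal=20274-5269=15005; balance=277334-15005=262329
12. interest=⌊262329·190/10000⌋=4984; principal=20274-4984=15290; balance=262329-15290=247039
13. interest=⌊247039·190/10000⌋=4693; principal=20274-4693=15581; balance=247039-15581=231458
14. interest=⌊231458·190/10000⌋=4397; principal=20274-4397=15877; balance=231458-15877=215581
15. interest=⌊215581·190/10000⌋=4096; principal=20274-4096=16178; balance=215581-16178=199403
16. interest=⌊199403·190/10000⌋=3788; principal=20274-3788=16486; balance=199403-16486=182917
17. interest=⌊182917·190/10000⌋=3475; principal=20274-3475=16799; balance=182917-16799=166118
18. interest=⌊166118·190/10000⌋=3156; principal=20274-3156=17118; balance=166118-17118=149000
19. interest=⌊149000·190/10000⌋=2831; principal=20274-2831=17443; balance=149000-17443=131557
20. interest=⌊131557·190/10000⌋=2499; principal=20274-2499=17775; balance=131557-17775=113782
21. interest=⌊113782·190/10000⌋=2161; principal=20274-2161=18113; balance=113782-18113=95669
22. interest=⌊95669·190/10000⌋=1817; principal=20274-1817=18457; balance=95669-18457=77212
23. interest=⌊77212·190/10000⌋=1467; principal=20274-1467=18807; balance=77212-18807=58405
24. interest=⌊58405·190/10000⌋=1109; principal=20274-1109=19165; balance=58405-19165=39240
25. interest=⌊39240·190/10000⌋=745; principal=20274-745=19529; balance=39240-19529=19711
26. interest=⌊19711·190/10000⌋=374; principal=min(20274-374,19711)=19711; balance=19711-19711=0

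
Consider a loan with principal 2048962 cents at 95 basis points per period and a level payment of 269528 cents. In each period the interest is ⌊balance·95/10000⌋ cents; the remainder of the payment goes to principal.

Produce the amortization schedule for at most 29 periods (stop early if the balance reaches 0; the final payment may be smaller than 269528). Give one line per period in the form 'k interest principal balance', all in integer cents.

1. interest=⌊2048962·95/10000⌋=19465; principal=269528-19465=250063; balance=2048962-250063=1798899
2. interest=⌊1798899·95/10000⌋=17089; principal=269528-17089=252439; balance=1798899-252439=1546460
3. interest=⌊1546460·95/10000⌋=14691; principal=269528-14691=254837; balance=1546460-254837=1291623
4. interest=⌊1291623·95/10000⌋=12270; principal=269528-12270=257258; balance=1291623-257258=1034365
5. interest=⌊1034365·95/10000⌋=9826; principal=269528-9826=259702; balance=1034365-259702=774663
6. interest=⌊774663·95/10000⌋=7359; principal=269528-7359=262169; balance=774663-262169=512494
7. interest=⌊512494·95/10000⌋=4868; principal=269528-4868=264660; balance=512494-264660=247834
8. interest=⌊247834·95/10000⌋=2354; principal=min(269528-2354,247834)=247834; balance=247834-247834=0

1 19465 250063 1798899
2 17089 252439 1546460
3 14691 254837 1291623
4 12270 257258 1034365
5 9826 259702 774663
6 7359 262169 512494
7 4868 264660 247834
8 2354 247834 0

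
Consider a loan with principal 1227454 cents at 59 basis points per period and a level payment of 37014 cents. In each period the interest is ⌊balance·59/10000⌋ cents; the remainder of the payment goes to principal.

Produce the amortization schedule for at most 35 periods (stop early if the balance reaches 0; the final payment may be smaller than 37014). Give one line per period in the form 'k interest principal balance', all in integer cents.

1 7241 29773 1197681
2 7066 29948 1167733
3 6889 30125 1137608
4 6711 30303 1107305
5 6533 30481 1076824
6 6353 30661 1046163
7 6172 30842 1015321
8 5990 31024 984297
9 5807 31207 953090
10 5623 31391 921699
11 5438 31576 890123
12 5251 31763 858360
13 5064 31950 826410
14 4875 32139 794271
15 4686 32328 761943
16 4495 32519 729424
17 4303 32711 696713
18 4110 32904 663809
19 3916 33098 630711
20 3721 33293 597418
21 3524 33490 563928
22 3327 33687 530241
23 3128 33886 496355
24 2928 34086 462269
25 2727 34287 427982
26 2525 34489 393493
27 2321 34693 358800
28 2116 34898 323902
29 1911 35103 288799
30 1703 35311 253488
31 1495 35519 217969
32 1286 35728 182241
33 1075 35939 146302
34 863 36151 110151
35 649 36365 73786

1. interest=⌊1227454·59/10000⌋=7241; principal=37014-7241=29773; balance=1227454-29773=1197681
2. interest=⌊1197681·59/10000⌋=7066; principal=37014-7066=29948; balance=1197681-29948=1167733
3. interest=⌊1167733·59/10000⌋=6889; principal=37014-6889=30125; balance=1167733-30125=1137608
4. interest=⌊1137608·59/10000⌋=6711; principal=37014-6711=30303; balance=1137608-30303=1107305
5. interest=⌊1107305·59/10000⌋=6533; principal=37014-6533=30481; balance=1107305-30481=1076824
6. interest=⌊1076824·59/10000⌋=6353; principal=37014-6353=30661; balance=1076824-30661=1046163
7. interest=⌊1046163·59/10000⌋=6172; principal=37014-6172=30842; balance=1046163-30842=1015321
8. interest=⌊1015321·59/10000⌋=5990; principal=37014-5990=31024; balance=1015321-31024=984297
9. interest=⌊984297·59/10000⌋=5807; principal=37014-5807=31207; balance=984297-31207=953090
10. interest=⌊953090·59/10000⌋=5623; principal=37014-5623=31391; balance=953090-31391=921699
11. interest=⌊921699·59/10000⌋=5438; principal=37014-5438=31576; balance=921699-31576=890123
12. interest=⌊890123·59/10000⌋=5251; principal=37014-5251=31763; balance=890123-31763=858360
13. interest=⌊858360·59/10000⌋=5064; principal=37014-5064=31950; balance=858360-31950=826410
14. interest=⌊826410·59/10000⌋=4875; principal=37014-4875=32139; balance=826410-32139=794271
15. interest=⌊794271·59/10000⌋=4686; principal=37014-4686=32328; balance=794271-32328=761943
16. interest=⌊761943·59/10000⌋=4495; principal=37014-4495=32519; balance=761943-32519=729424
17. interest=⌊729424·59/10000⌋=4303; principal=37014-4303=32711; balance=729424-32711=696713
18. interest=⌊696713·59/10000⌋=4110; principal=37014-4110=32904; balance=696713-32904=663809
19. interest=⌊663809·59/10000⌋=3916; principal=37014-3916=33098; balance=663809-33098=630711
20. interest=⌊630711·59/10000⌋=3721; principal=37014-3721=33293; balance=630711-33293=597418
21. interest=⌊597418·59/10000⌋=3524; principal=37014-3524=33490; balance=597418-33490=563928
22. interest=⌊563928·59/10000⌋=3327; principal=37014-3327=33687; balance=563928-33687=530241
23. interest=⌊530241·59/10000⌋=3128; principal=37014-3128=33886; balance=530241-33886=496355
24. interest=⌊496355·59/10000⌋=2928; principal=37014-2928=34086; balance=496355-34086=462269
25. interest=⌊462269·59/10000⌋=2727; principal=37014-2727=34287; balance=462269-34287=427982
26. interest=⌊427982·59/10000⌋=2525; principal=37014-2525=34489; balance=427982-34489=393493
27. interest=⌊393493·59/10000⌋=2321; principal=37014-2321=34693; balance=393493-34693=358800
28. interest=⌊358800·59/10000⌋=2116; principal=37014-2116=34898; balance=358800-34898=323902
29. interest=⌊323902·59/10000⌋=1911; principal=37014-1911=35103; balance=323902-35103=288799
30. interest=⌊288799·59/10000⌋=1703; principal=37014-1703=35311; balance=288799-35311=253488
31. interest=⌊253488·59/10000⌋=1495; principal=37014-1495=35519; balance=253488-35519=217969
32. interest=⌊217969·59/10000⌋=1286; principal=37014-1286=35728; balance=217969-35728=182241
33. interest=⌊182241·59/10000⌋=1075; principal=37014-1075=35939; balance=182241-35939=146302
34. interest=⌊146302·59/10000⌋=863; principal=37014-863=36151; balance=146302-36151=110151
35. interest=⌊110151·59/10000⌋=649; principal=37014-649=36365; balance=110151-36365=73786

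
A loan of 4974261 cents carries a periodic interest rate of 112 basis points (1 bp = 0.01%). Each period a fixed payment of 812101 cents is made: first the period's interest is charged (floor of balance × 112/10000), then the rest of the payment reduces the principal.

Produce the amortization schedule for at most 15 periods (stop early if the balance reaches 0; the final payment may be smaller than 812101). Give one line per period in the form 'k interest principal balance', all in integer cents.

1. interest=⌊4974261·112/10000⌋=55711; principal=812101-55711=756390; balance=4974261-756390=4217871
2. interest=⌊4217871·112/10000⌋=47240; principal=812101-47240=764861; balance=4217871-764861=3453010
3. interest=⌊3453010·112/10000⌋=38673; principal=812101-38673=773428; balance=3453010-773428=2679582
4. interest=⌊2679582·112/10000⌋=30011; principal=812101-30011=782090; balance=2679582-782090=1897492
5. interest=⌊1897492·112/10000⌋=21251; principal=812101-21251=790850; balance=1897492-790850=1106642
6. interest=⌊1106642·112/10000⌋=12394; principal=812101-12394=799707; balance=1106642-799707=306935
7. interest=⌊306935·112/10000⌋=3437; principal=min(812101-3437,306935)=306935; balance=306935-306935=0

1 55711 756390 4217871
2 47240 764861 3453010
3 38673 773428 2679582
4 30011 782090 1897492
5 21251 790850 1106642
6 12394 799707 306935
7 3437 306935 0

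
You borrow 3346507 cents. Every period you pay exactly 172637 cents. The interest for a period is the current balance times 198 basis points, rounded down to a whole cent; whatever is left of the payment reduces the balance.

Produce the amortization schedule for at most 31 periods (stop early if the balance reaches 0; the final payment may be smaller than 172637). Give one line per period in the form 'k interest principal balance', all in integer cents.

1. interest=⌊3346507·198/10000⌋=66260; principal=172637-66260=106377; balance=3346507-106377=3240130
2. interest=⌊3240130·198/10000⌋=64154; principal=172637-64154=108483; balance=3240130-108483=3131647
3. interest=⌊3131647·198/10000⌋=62006; principal=172637-62006=110631; balance=3131647-110631=3021016
4. interest=⌊3021016·198/10000⌋=59816; principal=172637-59816=112821; balance=3021016-112821=2908195
5. interest=⌊2908195·198/10000⌋=57582; principal=172637-57582=115055; balance=2908195-115055=2793140
6. interest=⌊2793140·198/10000⌋=55304; principal=172637-55304=117333; balance=2793140-117333=2675807
7. interest=⌊2675807·198/10000⌋=52980; principal=172637-52980=119657; balance=2675807-119657=2556150
8. interest=⌊2556150·198/10000⌋=50611; principal=172637-50611=122026; balance=2556150-122026=2434124
9. interest=⌊2434124·198/10000⌋=48195; principal=172637-48195=124442; balance=2434124-124442=2309682
10. interest=⌊2309682·198/10000⌋=45731; principal=172637-45731=126906; balance=2309682-126906=2182776
11. interest=⌊2182776·198/10000⌋=43218; principal=172637-43218=129419; balance=2182776-129419=2053357
12. interest=⌊2053357·198/10000⌋=40656; principal=172637-40656=131981; balance=2053357-131981=1921376
13. interest=⌊1921376·198/10000⌋=38043; principal=172637-38043=134594; balance=1921376-134594=1786782
14. interest=⌊1786782·198/10000⌋=35378; principal=172637-35378=137259; balance=1786782-137259=1649523
15. interest=⌊1649523·198/10000⌋=32660; principal=172637-32660=139977; balance=1649523-139977=1509546
16. interest=⌊1509546·198/10000⌋=29889; principal=172637-29889=142748; balance=1509546-142748=1366798
17. interest=⌊1366798·198/10000⌋=27062; principal=172637-27062=145575; balance=1366798-145575=1221223
18. interest=⌊1221223·198/10000⌋=24180; principal=172637-24180=148457; balance=1221223-148457=1072766
19. interest=⌊1072766·198/10000⌋=21240; principal=172637-21240=151397; balance=1072766-151397=921369
20. interest=⌊921369·198/10000⌋=18243; principal=172637-18243=154394; balance=921369-154394=766975
21. interest=⌊766975·198/10000⌋=15186; principal=172637-15186=157451; balance=766975-157451=609524
22. interest=⌊609524·198/10000⌋=12068; principal=172637-12068=160569; balance=609524-160569=448955
23. interest=⌊448955·198/10000⌋=8889; principal=172637-8889=163748; balance=448955-163748=285207
24. interest=⌊285207·198/10000⌋=5647; principal=172637-5647=166990; balance=285207-166990=118217
25. interest=⌊118217·198/10000⌋=2340; principal=min(172637-2340,118217)=118217; balance=118217-118217=0

1 66260 106377 3240130
2 64154 108483 3131647
3 62006 110631 3021016
4 59816 112821 2908195
5 57582 115055 2793140
6 55304 117333 2675807
7 52980 119657 2556150
8 50611 122026 2434124
9 48195 124442 2309682
10 45731 126906 2182776
11 43218 129419 2053357
12 40656 131981 1921376
13 38043 134594 1786782
14 35378 137259 1649523
15 32660 139977 1509546
16 29889 142748 1366798
17 27062 145575 1221223
18 24180 148457 1072766
19 21240 151397 921369
20 18243 154394 766975
21 15186 157451 609524
22 12068 160569 448955
23 8889 163748 285207
24 5647 166990 118217
25 2340 118217 0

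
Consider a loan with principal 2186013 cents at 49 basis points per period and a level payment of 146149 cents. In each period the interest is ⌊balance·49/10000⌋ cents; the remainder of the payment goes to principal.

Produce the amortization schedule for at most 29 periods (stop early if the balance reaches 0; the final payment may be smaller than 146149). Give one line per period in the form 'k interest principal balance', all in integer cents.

1 10711 135438 2050575
2 10047 136102 1914473
3 9380 136769 1777704
4 8710 137439 1640265
5 8037 138112 1502153
6 7360 138789 1363364
7 6680 139469 1223895
8 5997 140152 1083743
9 5310 140839 942904
10 4620 141529 801375
11 3926 142223 659152
12 3229 142920 516232
13 2529 143620 372612
14 1825 144324 228288
15 1118 145031 83257
16 407 83257 0

1. interest=⌊2186013·49/10000⌋=10711; principal=146149-10711=135438; balance=2186013-135438=2050575
2. interest=⌊2050575·49/10000⌋=10047; principal=146149-10047=136102; balance=2050575-136102=1914473
3. interest=⌊1914473·49/10000⌋=9380; principal=146149-9380=136769; balance=1914473-136769=1777704
4. interest=⌊1777704·49/10000⌋=8710; principal=146149-8710=137439; balance=1777704-137439=1640265
5. interest=⌊1640265·49/10000⌋=8037; principal=146149-8037=138112; balance=1640265-138112=1502153
6. interest=⌊1502153·49/10000⌋=7360; principal=146149-7360=138789; balance=1502153-138789=1363364
7. interest=⌊1363364·49/10000⌋=6680; principal=146149-6680=139469; balance=1363364-139469=1223895
8. interest=⌊1223895·49/10000⌋=5997; principal=146149-5997=140152; balance=1223895-140152=1083743
9. interest=⌊1083743·49/10000⌋=5310; principal=146149-5310=140839; balance=1083743-140839=942904
10. interest=⌊942904·49/10000⌋=4620; principal=146149-4620=141529; balance=942904-141529=801375
11. interest=⌊801375·49/10000⌋=3926; principal=146149-3926=142223; balance=801375-142223=659152
12. interest=⌊659152·49/10000⌋=3229; principal=146149-3229=142920; balance=659152-142920=516232
13. interest=⌊516232·49/10000⌋=2529; principal=146149-2529=143620; balance=516232-143620=372612
14. interest=⌊372612·49/10000⌋=1825; principal=146149-1825=144324; balance=372612-144324=228288
15. interest=⌊228288·49/10000⌋=1118; principal=146149-1118=145031; balance=228288-145031=83257
16. interest=⌊83257·49/10000⌋=407; principal=min(146149-407,83257)=83257; balance=83257-83257=0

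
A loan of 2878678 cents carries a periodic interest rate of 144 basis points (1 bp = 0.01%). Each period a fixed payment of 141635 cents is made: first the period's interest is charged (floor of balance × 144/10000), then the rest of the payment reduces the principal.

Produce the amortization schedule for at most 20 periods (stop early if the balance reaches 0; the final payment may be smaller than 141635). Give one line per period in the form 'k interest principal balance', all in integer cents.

1. interest=⌊2878678·144/10000⌋=41452; principal=141635-41452=100183; balance=2878678-100183=2778495
2. interest=⌊2778495·144/10000⌋=40010; principal=141635-40010=101625; balance=2778495-101625=2676870
3. interest=⌊2676870·144/10000⌋=38546; principal=141635-38546=103089; balance=2676870-103089=2573781
4. interest=⌊2573781·144/10000⌋=37062; principal=141635-37062=104573; balance=2573781-104573=2469208
5. interest=⌊2469208·144/10000⌋=35556; principal=141635-35556=106079; balance=2469208-106079=2363129
6. interest=⌊2363129·144/10000⌋=34029; principal=141635-34029=107606; balance=2363129-107606=2255523
7. interest=⌊2255523·144/10000⌋=32479; principal=141635-32479=109156; balance=2255523-109156=2146367
8. interest=⌊2146367·144/10000⌋=30907; principal=141635-30907=110728; balance=2146367-110728=2035639
9. interest=⌊2035639·144/10000⌋=29313; principal=141635-29313=112322; balance=2035639-112322=1923317
10. interest=⌊1923317·144/10000⌋=27695; principal=141635-27695=113940; balance=1923317-113940=1809377
11. interest=⌊1809377·144/10000⌋=26055; principal=141635-26055=115580; balance=1809377-115580=1693797
12. interest=⌊1693797·144/10000⌋=24390; principal=141635-24390=117245; balance=1693797-117245=1576552
13. interest=⌊1576552·144/10000⌋=22702; principal=141635-22702=118933; balance=1576552-118933=1457619
14. interest=⌊1457619·144/10000⌋=20989; principal=141635-20989=120646; balance=1457619-120646=1336973
15. interest=⌊1336973·144/10000⌋=19252; principal=141635-19252=122383; balance=1336973-122383=1214590
16. interest=⌊1214590·144/10000⌋=17490; principal=141635-17490=124145; balance=1214590-124145=1090445
17. interest=⌊1090445·144/10000⌋=15702; principal=141635-15702=125933; balance=1090445-125933=964512
18. interest=⌊964512·144/10000⌋=13888; principal=141635-13888=127747; balance=964512-127747=836765
19. interest=⌊836765·144/10000⌋=12049; principal=141635-12049=129586; balance=836765-129586=707179
20. interest=⌊707179·144/10000⌋=10183; principal=141635-10183=131452; balance=707179-131452=575727

1 41452 100183 2778495
2 40010 101625 2676870
3 38546 103089 2573781
4 37062 104573 2469208
5 35556 106079 2363129
6 34029 107606 2255523
7 32479 109156 2146367
8 30907 110728 2035639
9 29313 112322 1923317
10 27695 113940 1809377
11 26055 115580 1693797
12 24390 117245 1576552
13 22702 118933 1457619
14 20989 120646 1336973
15 19252 122383 1214590
16 17490 124145 1090445
17 15702 125933 964512
18 13888 127747 836765
19 12049 129586 707179
20 10183 131452 575727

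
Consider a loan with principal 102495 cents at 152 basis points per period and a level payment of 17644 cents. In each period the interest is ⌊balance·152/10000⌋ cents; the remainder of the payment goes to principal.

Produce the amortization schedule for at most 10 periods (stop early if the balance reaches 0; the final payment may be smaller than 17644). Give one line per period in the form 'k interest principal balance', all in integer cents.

1. interest=⌊102495·152/10000⌋=1557; principal=17644-1557=16087; balance=102495-16087=86408
2. interest=⌊86408·152/10000⌋=1313; principal=17644-1313=16331; balance=86408-16331=70077
3. interest=⌊70077·152/10000⌋=1065; principal=17644-1065=16579; balance=70077-16579=53498
4. interest=⌊53498·152/10000⌋=813; principal=17644-813=16831; balance=53498-16831=36667
5. interest=⌊36667·152/10000⌋=557; principal=17644-557=17087; balance=36667-17087=19580
6. interest=⌊19580·152/10000⌋=297; principal=17644-297=17347; balance=19580-17347=2233
7. interest=⌊2233·152/10000⌋=33; principal=min(17644-33,2233)=2233; balance=2233-2233=0

1 1557 16087 86408
2 1313 16331 70077
3 1065 16579 53498
4 813 16831 36667
5 557 17087 19580
6 297 17347 2233
7 33 2233 0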